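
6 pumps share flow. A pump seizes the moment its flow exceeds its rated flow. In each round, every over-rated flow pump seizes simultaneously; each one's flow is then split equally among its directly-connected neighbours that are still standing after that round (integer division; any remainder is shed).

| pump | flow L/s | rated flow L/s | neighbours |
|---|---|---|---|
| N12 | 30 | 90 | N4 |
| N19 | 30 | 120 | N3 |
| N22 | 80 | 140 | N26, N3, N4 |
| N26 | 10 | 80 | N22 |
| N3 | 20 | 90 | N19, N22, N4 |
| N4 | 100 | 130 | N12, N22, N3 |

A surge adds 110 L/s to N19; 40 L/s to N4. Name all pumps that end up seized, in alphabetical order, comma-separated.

Round 1 — N19 at 140 > 120; N4 at 140 > 130. N19, N4 seize.
  N19 sheds 140 L/s to N3: 140 each.
    N3: 20+140 = 160 > 90
  N4 sheds 140 L/s to N12, N22, N3: 46 each (2 lost).
    N12: 30+46 = 76 ≤ 90
    N22: 80+46 = 126 ≤ 140
    N3: 160+46 = 206 > 90
Round 2 — N3 seizes.
  N3 sheds 206 L/s to N22: 206 each.
    N22: 126+206 = 332 > 140
Round 3 — N22 seizes.
  N22 sheds 332 L/s to N26: 332 each.
    N26: 10+332 = 342 > 80
Round 4 — N26 seizes.
  N26 sheds 342 L/s: no online neighbours, lost.
No further seizures.

N19, N22, N26, N3, N4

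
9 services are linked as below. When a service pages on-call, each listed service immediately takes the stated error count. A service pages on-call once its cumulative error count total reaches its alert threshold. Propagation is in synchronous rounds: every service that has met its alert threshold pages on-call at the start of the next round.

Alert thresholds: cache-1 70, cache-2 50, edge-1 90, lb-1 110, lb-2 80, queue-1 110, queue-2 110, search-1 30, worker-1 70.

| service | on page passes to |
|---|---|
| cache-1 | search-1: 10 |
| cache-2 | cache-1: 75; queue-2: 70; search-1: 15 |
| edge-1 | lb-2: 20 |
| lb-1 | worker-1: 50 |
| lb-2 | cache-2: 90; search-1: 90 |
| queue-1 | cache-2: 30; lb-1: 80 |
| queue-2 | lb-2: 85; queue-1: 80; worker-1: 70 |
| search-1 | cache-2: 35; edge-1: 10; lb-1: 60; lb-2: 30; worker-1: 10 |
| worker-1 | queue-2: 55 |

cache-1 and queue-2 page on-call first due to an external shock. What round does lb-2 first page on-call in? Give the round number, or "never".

2

Round 1 — cache-1, queue-2 page on-call (initial).
  lb-2: +85 → 85 ≥ 80
  queue-1: +80 → 80 < 110
  search-1: +10 → 10 < 30
  worker-1: +70 → 70 ≥ 70
Round 2 — lb-2, worker-1 page on-call.
  cache-2: +90 → 90 ≥ 50
  search-1: +90 → 100 ≥ 30
Round 3 — cache-2, search-1 page on-call.
  edge-1: +10 → 10 < 90
  lb-1: +60 → 60 < 110
No further pages.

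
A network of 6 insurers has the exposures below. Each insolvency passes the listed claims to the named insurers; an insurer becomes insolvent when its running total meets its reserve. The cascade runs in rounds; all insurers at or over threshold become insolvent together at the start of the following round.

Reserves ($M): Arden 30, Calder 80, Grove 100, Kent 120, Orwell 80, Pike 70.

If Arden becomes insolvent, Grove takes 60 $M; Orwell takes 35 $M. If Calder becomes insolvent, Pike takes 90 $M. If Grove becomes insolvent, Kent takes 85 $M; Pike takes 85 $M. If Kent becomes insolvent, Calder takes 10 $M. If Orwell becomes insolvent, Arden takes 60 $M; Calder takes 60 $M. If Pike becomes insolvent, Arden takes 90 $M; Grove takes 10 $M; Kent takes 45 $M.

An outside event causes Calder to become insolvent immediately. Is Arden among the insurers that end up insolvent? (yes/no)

Round 1 — Calder becomes insolvent (initial).
  Pike: +90 → 90 ≥ 70
Round 2 — Pike becomes insolvent.
  Arden: +90 → 90 ≥ 30
  Grove: +10 → 10 < 100
  Kent: +45 → 45 < 120
Round 3 — Arden becomes insolvent.
  Grove: +60 → 70 < 100
  Orwell: +35 → 35 < 80
No further insolvencies.

yes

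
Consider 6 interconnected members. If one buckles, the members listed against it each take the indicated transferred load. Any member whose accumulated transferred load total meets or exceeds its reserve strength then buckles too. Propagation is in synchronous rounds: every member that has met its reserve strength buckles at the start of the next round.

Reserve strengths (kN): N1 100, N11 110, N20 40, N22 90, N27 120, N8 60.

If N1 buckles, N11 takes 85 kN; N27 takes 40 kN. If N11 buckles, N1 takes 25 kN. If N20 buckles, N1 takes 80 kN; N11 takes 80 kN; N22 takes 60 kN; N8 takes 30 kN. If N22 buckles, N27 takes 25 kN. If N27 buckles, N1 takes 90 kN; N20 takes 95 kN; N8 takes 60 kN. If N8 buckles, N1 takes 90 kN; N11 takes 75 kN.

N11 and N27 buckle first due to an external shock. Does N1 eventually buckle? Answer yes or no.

yes

Round 1 — N11, N27 buckle (initial).
  N1: +25+90 → 115 ≥ 100
  N20: +95 → 95 ≥ 40
  N8: +60 → 60 ≥ 60
Round 2 — N1, N20, N8 buckle.
  N22: +60 → 60 < 90
No further bucklings.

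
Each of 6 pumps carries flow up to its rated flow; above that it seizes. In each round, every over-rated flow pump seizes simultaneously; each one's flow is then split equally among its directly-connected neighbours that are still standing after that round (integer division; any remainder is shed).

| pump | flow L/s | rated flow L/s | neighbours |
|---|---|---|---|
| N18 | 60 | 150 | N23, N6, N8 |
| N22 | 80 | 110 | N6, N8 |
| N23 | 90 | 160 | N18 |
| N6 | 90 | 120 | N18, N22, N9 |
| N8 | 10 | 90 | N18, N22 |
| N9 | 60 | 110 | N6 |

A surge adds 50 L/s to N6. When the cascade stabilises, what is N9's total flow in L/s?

106

Round 1 — N6 at 140 > 120. N6 seizes.
  N6 sheds 140 L/s to N18, N22, N9: 46 each (2 lost).
    N18: 60+46 = 106 ≤ 150
    N22: 80+46 = 126 > 110
    N9: 60+46 = 106 ≤ 110
Round 2 — N22 seizes.
  N22 sheds 126 L/s to N8: 126 each.
    N8: 10+126 = 136 > 90
Round 3 — N8 seizes.
  N8 sheds 136 L/s to N18: 136 each.
    N18: 106+136 = 242 > 150
Round 4 — N18 seizes.
  N18 sheds 242 L/s to N23: 242 each.
    N23: 90+242 = 332 > 160
Round 5 — N23 seizes.
  N23 sheds 332 L/s: no online neighbours, lost.
No further seizures.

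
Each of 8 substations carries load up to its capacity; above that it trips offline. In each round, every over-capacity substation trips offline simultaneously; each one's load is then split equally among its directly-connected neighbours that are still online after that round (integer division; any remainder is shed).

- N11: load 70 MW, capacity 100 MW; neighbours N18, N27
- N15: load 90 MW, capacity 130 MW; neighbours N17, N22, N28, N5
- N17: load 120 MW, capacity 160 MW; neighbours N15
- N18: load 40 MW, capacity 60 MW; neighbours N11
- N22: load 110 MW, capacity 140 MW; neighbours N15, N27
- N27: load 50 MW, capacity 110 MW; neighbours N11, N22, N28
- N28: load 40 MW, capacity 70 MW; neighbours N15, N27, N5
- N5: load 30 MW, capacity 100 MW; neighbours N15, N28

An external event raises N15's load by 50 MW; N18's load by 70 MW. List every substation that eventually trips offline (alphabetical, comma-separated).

N11, N15, N18, N22, N27, N28, N5

Round 1 — N15 at 140 > 130; N18 at 110 > 60. N15, N18 trip offline.
  N15 sheds 140 MW to N17, N22, N28, N5: 35 each.
    N17: 120+35 = 155 ≤ 160
    N22: 110+35 = 145 > 140
    N28: 40+35 = 75 > 70
    N5: 30+35 = 65 ≤ 100
  N18 sheds 110 MW to N11: 110 each.
    N11: 70+110 = 180 > 100
Round 2 — N11, N22, N28 trip offline.
  N11 sheds 180 MW to N27: 180 each.
    N27: 50+180 = 230 > 110
  N22 sheds 145 MW to N27: 145 each.
    N27: 230+145 = 375 > 110
  N28 sheds 75 MW to N27, N5: 37 each (1 lost).
    N27: 375+37 = 412 > 110
    N5: 65+37 = 102 > 100
Round 3 — N27, N5 trip offline.
  N27 sheds 412 MW: no online neighbours, lost.
  N5 sheds 102 MW: no online neighbours, lost.
No further trips.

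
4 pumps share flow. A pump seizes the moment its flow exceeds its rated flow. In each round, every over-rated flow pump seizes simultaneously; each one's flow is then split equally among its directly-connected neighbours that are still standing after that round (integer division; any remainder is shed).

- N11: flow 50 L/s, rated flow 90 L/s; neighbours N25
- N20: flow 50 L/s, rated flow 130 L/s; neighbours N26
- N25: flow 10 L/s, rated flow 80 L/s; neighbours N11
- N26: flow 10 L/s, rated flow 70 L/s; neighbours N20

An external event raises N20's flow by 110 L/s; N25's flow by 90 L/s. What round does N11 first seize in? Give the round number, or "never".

Round 1 — N20 at 160 > 130; N25 at 100 > 80. N20, N25 seize.
  N20 sheds 160 L/s to N26: 160 each.
    N26: 10+160 = 170 > 70
  N25 sheds 100 L/s to N11: 100 each.
    N11: 50+100 = 150 > 90
Round 2 — N11, N26 seize.
  N11 sheds 150 L/s: no online neighbours, lost.
  N26 sheds 170 L/s: no online neighbours, lost.
No further seizures.

2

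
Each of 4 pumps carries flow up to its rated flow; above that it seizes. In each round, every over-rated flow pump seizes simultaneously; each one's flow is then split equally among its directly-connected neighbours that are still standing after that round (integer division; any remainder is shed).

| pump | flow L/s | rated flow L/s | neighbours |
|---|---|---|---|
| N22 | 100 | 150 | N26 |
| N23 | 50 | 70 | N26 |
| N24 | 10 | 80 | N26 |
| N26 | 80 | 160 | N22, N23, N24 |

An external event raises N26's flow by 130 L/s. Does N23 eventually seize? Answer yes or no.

yes

Round 1 — N26 at 210 > 160. N26 seizes.
  N26 sheds 210 L/s to N22, N23, N24: 70 each.
    N22: 100+70 = 170 > 150
    N23: 50+70 = 120 > 70
    N24: 10+70 = 80 ≤ 80
Round 2 — N22, N23 seize.
  N22 sheds 170 L/s: no online neighbours, lost.
  N23 sheds 120 L/s: no online neighbours, lost.
No further seizures.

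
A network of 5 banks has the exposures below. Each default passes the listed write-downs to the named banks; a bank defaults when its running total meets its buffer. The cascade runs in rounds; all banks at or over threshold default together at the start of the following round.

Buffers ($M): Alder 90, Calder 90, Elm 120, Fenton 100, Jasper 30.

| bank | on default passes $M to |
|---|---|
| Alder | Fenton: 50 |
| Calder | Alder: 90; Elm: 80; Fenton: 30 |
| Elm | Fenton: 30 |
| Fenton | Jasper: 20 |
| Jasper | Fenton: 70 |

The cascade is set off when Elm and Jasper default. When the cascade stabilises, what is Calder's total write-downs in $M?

Round 1 — Elm, Jasper default (initial).
  Fenton: +30+70 → 100 ≥ 100
Round 2 — Fenton defaults.
No further defaults.

0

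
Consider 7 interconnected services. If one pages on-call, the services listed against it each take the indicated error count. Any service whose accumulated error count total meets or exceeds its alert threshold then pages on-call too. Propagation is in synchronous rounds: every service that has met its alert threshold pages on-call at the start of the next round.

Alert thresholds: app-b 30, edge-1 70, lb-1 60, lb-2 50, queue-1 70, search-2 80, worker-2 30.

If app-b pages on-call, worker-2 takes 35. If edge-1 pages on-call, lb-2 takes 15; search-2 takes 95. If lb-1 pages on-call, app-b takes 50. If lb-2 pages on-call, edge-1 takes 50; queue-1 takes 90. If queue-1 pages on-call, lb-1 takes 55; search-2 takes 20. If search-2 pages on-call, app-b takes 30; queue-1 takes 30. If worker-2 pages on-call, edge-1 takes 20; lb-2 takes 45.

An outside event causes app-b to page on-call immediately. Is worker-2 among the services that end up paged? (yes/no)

yes

Round 1 — app-b pages on-call (initial).
  worker-2: +35 → 35 ≥ 30
Round 2 — worker-2 pages on-call.
  edge-1: +20 → 20 < 70
  lb-2: +45 → 45 < 50
No further pages.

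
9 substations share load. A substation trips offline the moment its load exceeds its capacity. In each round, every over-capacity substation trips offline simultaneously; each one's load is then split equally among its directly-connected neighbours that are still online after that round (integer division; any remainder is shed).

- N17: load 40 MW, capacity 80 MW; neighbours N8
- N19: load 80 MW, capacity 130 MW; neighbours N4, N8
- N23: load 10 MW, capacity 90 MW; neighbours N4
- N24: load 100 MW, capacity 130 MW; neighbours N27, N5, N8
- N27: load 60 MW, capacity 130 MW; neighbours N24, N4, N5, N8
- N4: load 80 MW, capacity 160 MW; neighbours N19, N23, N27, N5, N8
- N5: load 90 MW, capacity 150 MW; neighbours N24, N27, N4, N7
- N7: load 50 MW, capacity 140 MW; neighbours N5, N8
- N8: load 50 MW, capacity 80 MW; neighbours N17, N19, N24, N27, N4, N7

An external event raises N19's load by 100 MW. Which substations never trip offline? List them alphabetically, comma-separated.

Round 1 — N19 at 180 > 130. N19 trips offline.
  N19 sheds 180 MW to N4, N8: 90 each.
    N4: 80+90 = 170 > 160
    N8: 50+90 = 140 > 80
Round 2 — N4, N8 trip offline.
  N4 sheds 170 MW to N23, N27, N5: 56 each (2 lost).
    N23: 10+56 = 66 ≤ 90
    N27: 60+56 = 116 ≤ 130
    N5: 90+56 = 146 ≤ 150
  N8 sheds 140 MW to N17, N24, N27, N7: 35 each.
    N17: 40+35 = 75 ≤ 80
    N24: 100+35 = 135 > 130
    N27: 116+35 = 151 > 130
    N7: 50+35 = 85 ≤ 140
Round 3 — N24, N27 trip offline.
  N24 sheds 135 MW to N5: 135 each.
    N5: 146+135 = 281 > 150
  N27 sheds 151 MW to N5: 151 each.
    N5: 281+151 = 432 > 150
Round 4 — N5 trips offline.
  N5 sheds 432 MW to N7: 432 each.
    N7: 85+432 = 517 > 140
Round 5 — N7 trips offline.
  N7 sheds 517 MW: no online neighbours, lost.
No further trips.

N17, N23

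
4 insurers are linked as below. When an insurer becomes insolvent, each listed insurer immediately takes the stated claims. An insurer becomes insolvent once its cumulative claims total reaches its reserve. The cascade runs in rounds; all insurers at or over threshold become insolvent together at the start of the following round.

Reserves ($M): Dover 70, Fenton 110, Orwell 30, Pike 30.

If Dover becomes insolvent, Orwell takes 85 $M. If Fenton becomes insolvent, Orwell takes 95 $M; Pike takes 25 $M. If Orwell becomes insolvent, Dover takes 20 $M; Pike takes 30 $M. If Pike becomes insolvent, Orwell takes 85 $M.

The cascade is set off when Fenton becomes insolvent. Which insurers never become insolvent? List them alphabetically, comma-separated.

Round 1 — Fenton becomes insolvent (initial).
  Orwell: +95 → 95 ≥ 30
  Pike: +25 → 25 < 30
Round 2 — Orwell becomes insolvent.
  Dover: +20 → 20 < 70
  Pike: +30 → 55 ≥ 30
Round 3 — Pike becomes insolvent.
No further insolvencies.

Dover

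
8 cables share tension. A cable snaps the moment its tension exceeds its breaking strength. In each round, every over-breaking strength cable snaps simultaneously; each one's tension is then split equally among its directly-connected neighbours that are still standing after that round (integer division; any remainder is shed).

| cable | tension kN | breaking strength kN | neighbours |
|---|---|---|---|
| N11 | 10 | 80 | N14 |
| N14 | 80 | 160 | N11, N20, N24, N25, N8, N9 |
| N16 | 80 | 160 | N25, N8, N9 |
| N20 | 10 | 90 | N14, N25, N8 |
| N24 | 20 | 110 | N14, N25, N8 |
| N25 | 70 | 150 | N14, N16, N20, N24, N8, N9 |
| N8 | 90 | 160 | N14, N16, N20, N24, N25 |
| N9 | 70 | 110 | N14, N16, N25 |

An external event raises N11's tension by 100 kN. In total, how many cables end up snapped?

Round 1 — N11 at 110 > 80. N11 snaps.
  N11 sheds 110 kN to N14: 110 each.
    N14: 80+110 = 190 > 160
Round 2 — N14 snaps.
  N14 sheds 190 kN to N20, N24, N25, N8, N9: 38 each.
    N20: 10+38 = 48 ≤ 90
    N24: 20+38 = 58 ≤ 110
    N25: 70+38 = 108 ≤ 150
    N8: 90+38 = 128 ≤ 160
    N9: 70+38 = 108 ≤ 110
No further breaks.

2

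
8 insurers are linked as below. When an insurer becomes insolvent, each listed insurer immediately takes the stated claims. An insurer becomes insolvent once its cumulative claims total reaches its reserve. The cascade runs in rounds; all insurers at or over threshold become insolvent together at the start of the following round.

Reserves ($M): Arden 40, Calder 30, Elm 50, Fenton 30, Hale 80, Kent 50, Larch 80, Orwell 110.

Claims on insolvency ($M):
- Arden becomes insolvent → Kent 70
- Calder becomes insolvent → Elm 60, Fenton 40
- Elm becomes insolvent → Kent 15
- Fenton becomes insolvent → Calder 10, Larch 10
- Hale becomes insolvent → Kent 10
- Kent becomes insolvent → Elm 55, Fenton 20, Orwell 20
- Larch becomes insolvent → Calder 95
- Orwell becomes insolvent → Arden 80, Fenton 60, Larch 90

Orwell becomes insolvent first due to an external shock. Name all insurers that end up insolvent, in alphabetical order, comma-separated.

Round 1 — Orwell becomes insolvent (initial).
  Arden: +80 → 80 ≥ 40
  Fenton: +60 → 60 ≥ 30
  Larch: +90 → 90 ≥ 80
Round 2 — Arden, Fenton, Larch become insolvent.
  Calder: +10+95 → 105 ≥ 30
  Kent: +70 → 70 ≥ 50
Round 3 — Calder, Kent become insolvent.
  Elm: +60+55 → 115 ≥ 50
Round 4 — Elm becomes insolvent.
No further insolvencies.

Arden, Calder, Elm, Fenton, Kent, Larch, Orwell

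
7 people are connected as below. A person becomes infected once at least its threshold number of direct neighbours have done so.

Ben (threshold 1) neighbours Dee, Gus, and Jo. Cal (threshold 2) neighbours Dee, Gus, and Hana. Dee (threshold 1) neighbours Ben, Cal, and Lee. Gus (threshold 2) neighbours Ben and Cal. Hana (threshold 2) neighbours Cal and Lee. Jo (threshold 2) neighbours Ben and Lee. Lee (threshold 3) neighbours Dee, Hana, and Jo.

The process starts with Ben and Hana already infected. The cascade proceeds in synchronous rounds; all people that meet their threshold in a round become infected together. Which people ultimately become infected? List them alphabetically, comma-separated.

Ben, Cal, Dee, Gus, Hana

Round 1 — Ben, Hana become infected (initial).
Round 2 — checking thresholds:
  Cal: 1 of 3 neighbours < 2, holds.
  Dee: 1 of 3 neighbours ≥ 1, becomes infected.
  Gus: 1 of 2 neighbours < 2, holds.
  Jo: 1 of 2 neighbours < 2, holds.
  Lee: 1 of 3 neighbours < 3, holds.
Round 3 — checking thresholds:
  Cal: 2 of 3 neighbours ≥ 2, becomes infected.
  Gus: 1 of 2 neighbours < 2, holds.
  Jo: 1 of 2 neighbours < 2, holds.
  Lee: 2 of 3 neighbours < 3, holds.
Round 4 — checking thresholds:
  Gus: 2 of 2 neighbours ≥ 2, becomes infected.
  Jo: 1 of 2 neighbours < 2, holds.
  Lee: 2 of 3 neighbours < 3, holds.
Round 5 — no new infections; cascade stops.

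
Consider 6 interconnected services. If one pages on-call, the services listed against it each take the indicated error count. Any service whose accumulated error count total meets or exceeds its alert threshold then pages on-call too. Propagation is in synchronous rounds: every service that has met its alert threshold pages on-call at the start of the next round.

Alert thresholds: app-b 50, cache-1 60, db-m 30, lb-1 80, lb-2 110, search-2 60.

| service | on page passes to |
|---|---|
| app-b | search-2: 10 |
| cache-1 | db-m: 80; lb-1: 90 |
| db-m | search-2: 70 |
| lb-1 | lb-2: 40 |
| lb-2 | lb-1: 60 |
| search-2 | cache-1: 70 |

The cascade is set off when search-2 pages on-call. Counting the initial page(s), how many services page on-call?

4

Round 1 — search-2 pages on-call (initial).
  cache-1: +70 → 70 ≥ 60
Round 2 — cache-1 pages on-call.
  db-m: +80 → 80 ≥ 30
  lb-1: +90 → 90 ≥ 80
Round 3 — db-m, lb-1 page on-call.
  lb-2: +40 → 40 < 110
No further pages.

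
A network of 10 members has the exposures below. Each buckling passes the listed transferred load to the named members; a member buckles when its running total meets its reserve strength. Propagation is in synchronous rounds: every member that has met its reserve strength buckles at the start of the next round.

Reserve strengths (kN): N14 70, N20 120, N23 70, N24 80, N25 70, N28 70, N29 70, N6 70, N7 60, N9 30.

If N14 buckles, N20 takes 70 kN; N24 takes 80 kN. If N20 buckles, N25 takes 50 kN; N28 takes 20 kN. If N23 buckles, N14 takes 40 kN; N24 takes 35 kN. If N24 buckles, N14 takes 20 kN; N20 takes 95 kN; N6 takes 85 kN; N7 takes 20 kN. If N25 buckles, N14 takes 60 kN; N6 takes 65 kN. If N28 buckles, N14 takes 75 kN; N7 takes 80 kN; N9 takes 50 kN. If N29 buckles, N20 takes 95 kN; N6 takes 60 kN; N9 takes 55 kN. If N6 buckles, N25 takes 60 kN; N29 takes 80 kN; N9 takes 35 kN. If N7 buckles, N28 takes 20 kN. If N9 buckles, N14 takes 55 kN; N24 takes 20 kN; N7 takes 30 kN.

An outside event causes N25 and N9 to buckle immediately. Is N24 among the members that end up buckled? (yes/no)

Round 1 — N25, N9 buckle (initial).
  N14: +60+55 → 115 ≥ 70
  N24: +20 → 20 < 80
  N6: +65 → 65 < 70
  N7: +30 → 30 < 60
Round 2 — N14 buckles.
  N20: +70 → 70 < 120
  N24: +80 → 100 ≥ 80
Round 3 — N24 buckles.
  N20: +95 → 165 ≥ 120
  N6: +85 → 150 ≥ 70
  N7: +20 → 50 < 60
Round 4 — N20, N6 buckle.
  N28: +20 → 20 < 70
  N29: +80 → 80 ≥ 70
Round 5 — N29 buckles.
No further bucklings.

yes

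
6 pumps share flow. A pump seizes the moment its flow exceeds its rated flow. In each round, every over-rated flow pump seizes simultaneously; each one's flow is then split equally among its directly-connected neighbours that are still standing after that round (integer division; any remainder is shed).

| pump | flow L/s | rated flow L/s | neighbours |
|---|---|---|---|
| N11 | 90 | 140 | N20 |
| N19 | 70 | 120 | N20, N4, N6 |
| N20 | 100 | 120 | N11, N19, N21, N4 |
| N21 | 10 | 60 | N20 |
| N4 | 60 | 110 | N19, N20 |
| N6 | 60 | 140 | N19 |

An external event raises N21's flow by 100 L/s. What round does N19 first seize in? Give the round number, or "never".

3

Round 1 — N21 at 110 > 60. N21 seizes.
  N21 sheds 110 L/s to N20: 110 each.
    N20: 100+110 = 210 > 120
Round 2 — N20 seizes.
  N20 sheds 210 L/s to N11, N19, N4: 70 each.
    N11: 90+70 = 160 > 140
    N19: 70+70 = 140 > 120
    N4: 60+70 = 130 > 110
Round 3 — N11, N19, N4 seize.
  N11 sheds 160 L/s: no online neighbours, lost.
  N19 sheds 140 L/s to N6: 140 each.
    N6: 60+140 = 200 > 140
  N4 sheds 130 L/s: no online neighbours, lost.
Round 4 — N6 seizes.
  N6 sheds 200 L/s: no online neighbours, lost.
No further seizures.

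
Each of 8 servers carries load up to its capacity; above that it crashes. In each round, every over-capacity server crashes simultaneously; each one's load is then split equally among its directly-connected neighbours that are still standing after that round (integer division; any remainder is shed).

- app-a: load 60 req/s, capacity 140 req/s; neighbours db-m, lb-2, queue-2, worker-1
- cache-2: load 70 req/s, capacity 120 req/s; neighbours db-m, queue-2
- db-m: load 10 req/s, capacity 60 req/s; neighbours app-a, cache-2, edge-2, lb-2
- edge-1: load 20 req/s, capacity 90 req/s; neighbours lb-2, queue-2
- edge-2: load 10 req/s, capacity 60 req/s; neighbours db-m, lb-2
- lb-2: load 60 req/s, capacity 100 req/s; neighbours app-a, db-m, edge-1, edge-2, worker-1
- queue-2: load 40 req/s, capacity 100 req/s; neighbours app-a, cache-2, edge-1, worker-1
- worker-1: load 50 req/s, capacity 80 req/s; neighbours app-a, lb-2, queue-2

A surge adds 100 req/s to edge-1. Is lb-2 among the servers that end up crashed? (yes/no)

yes

Round 1 — edge-1 at 120 > 90. edge-1 crashes.
  edge-1 sheds 120 req/s to lb-2, queue-2: 60 each.
    lb-2: 60+60 = 120 > 100
    queue-2: 40+60 = 100 ≤ 100
Round 2 — lb-2 crashes.
  lb-2 sheds 120 req/s to app-a, db-m, edge-2, worker-1: 30 each.
    app-a: 60+30 = 90 ≤ 140
    db-m: 10+30 = 40 ≤ 60
    edge-2: 10+30 = 40 ≤ 60
    worker-1: 50+30 = 80 ≤ 80
No further crashes.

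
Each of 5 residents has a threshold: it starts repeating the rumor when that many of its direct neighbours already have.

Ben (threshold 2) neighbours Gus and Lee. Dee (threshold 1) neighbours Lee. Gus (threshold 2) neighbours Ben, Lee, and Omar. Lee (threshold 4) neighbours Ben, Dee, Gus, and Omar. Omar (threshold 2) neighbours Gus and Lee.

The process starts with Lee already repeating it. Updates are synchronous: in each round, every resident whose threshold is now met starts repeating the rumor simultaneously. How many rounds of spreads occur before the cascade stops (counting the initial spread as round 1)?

2

Round 1 — Lee starts repeating the rumor (initial).
Round 2 — checking thresholds:
  Ben: 1 of 2 neighbours < 2, below threshold.
  Dee: 1 of 1 neighbours ≥ 1, starts repeating the rumor.
  Gus: 1 of 3 neighbours < 2, below threshold.
  Omar: 1 of 2 neighbours < 2, below threshold.
Round 3 — no new spreads; cascade stops.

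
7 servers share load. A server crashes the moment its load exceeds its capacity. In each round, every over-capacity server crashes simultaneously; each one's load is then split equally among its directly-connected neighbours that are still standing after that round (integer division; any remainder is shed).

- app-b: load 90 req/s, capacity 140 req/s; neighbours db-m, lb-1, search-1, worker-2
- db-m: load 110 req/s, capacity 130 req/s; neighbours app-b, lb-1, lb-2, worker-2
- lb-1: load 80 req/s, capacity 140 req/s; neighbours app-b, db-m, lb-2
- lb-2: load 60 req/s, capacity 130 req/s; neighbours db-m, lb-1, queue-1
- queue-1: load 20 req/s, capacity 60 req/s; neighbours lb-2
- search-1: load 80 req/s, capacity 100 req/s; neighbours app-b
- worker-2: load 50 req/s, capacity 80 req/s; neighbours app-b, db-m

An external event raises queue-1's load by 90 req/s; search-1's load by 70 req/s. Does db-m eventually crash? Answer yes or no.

Round 1 — queue-1 at 110 > 60; search-1 at 150 > 100. queue-1, search-1 crash.
  queue-1 sheds 110 req/s to lb-2: 110 each.
    lb-2: 60+110 = 170 > 130
  search-1 sheds 150 req/s to app-b: 150 each.
    app-b: 90+150 = 240 > 140
Round 2 — app-b, lb-2 crash.
  app-b sheds 240 req/s to db-m, lb-1, worker-2: 80 each.
    db-m: 110+80 = 190 > 130
    lb-1: 80+80 = 160 > 140
    worker-2: 50+80 = 130 > 80
  lb-2 sheds 170 req/s to db-m, lb-1: 85 each.
    db-m: 190+85 = 275 > 130
    lb-1: 160+85 = 245 > 140
Round 3 — db-m, lb-1, worker-2 crash.
  db-m sheds 275 req/s: no online neighbours, lost.
  lb-1 sheds 245 req/s: no online neighbours, lost.
  worker-2 sheds 130 req/s: no online neighbours, lost.
No further crashes.

yes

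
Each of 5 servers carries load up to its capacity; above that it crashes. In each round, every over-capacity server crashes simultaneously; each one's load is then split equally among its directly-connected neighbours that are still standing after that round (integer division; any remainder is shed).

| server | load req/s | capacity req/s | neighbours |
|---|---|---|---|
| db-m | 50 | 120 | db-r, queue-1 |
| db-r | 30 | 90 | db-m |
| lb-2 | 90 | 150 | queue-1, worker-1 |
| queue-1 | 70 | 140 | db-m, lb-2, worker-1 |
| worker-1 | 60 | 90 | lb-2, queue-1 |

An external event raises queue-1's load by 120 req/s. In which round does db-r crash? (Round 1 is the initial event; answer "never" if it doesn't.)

never

Round 1 — queue-1 at 190 > 140. queue-1 crashes.
  queue-1 sheds 190 req/s to db-m, lb-2, worker-1: 63 each (1 lost).
    db-m: 50+63 = 113 ≤ 120
    lb-2: 90+63 = 153 > 150
    worker-1: 60+63 = 123 > 90
Round 2 — lb-2, worker-1 crash.
  lb-2 sheds 153 req/s: no online neighbours, lost.
  worker-1 sheds 123 req/s: no online neighbours, lost.
No further crashes.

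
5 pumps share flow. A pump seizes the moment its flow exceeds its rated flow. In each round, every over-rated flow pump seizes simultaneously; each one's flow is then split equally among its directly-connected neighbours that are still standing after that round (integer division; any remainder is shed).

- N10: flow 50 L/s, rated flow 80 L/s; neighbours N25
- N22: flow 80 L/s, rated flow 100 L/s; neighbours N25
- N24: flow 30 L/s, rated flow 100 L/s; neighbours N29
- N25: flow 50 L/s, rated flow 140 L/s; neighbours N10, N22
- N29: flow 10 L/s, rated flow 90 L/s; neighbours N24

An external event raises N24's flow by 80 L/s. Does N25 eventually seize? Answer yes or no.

no

Round 1 — N24 at 110 > 100. N24 seizes.
  N24 sheds 110 L/s to N29: 110 each.
    N29: 10+110 = 120 > 90
Round 2 — N29 seizes.
  N29 sheds 120 L/s: no online neighbours, lost.
No further seizures.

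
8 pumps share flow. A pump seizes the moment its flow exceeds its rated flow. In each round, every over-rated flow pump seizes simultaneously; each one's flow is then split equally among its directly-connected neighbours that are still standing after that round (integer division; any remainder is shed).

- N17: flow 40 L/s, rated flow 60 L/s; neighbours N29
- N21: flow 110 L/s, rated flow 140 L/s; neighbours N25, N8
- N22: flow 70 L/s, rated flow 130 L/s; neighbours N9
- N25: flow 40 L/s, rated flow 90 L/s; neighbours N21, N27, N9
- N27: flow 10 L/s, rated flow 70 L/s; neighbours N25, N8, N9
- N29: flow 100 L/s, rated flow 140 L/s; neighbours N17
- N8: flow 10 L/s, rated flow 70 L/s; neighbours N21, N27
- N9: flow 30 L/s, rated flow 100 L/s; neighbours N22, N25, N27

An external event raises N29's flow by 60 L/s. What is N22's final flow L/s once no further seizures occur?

Round 1 — N29 at 160 > 140. N29 seizes.
  N29 sheds 160 L/s to N17: 160 each.
    N17: 40+160 = 200 > 60
Round 2 — N17 seizes.
  N17 sheds 200 L/s: no online neighbours, lost.
No further seizures.

70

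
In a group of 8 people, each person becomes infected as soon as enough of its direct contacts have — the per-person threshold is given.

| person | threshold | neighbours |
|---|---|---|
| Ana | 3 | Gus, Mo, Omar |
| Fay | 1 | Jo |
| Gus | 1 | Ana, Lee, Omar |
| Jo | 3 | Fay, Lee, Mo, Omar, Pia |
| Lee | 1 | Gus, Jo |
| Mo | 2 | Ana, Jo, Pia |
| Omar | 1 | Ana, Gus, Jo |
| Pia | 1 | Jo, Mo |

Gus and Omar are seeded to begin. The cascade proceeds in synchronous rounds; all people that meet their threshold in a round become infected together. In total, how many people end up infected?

Round 1 — Gus, Omar become infected (initial).
Round 2 — checking thresholds:
  Ana: 2 of 3 neighbours < 3, below threshold.
  Jo: 1 of 5 neighbours < 3, below threshold.
  Lee: 1 of 2 neighbours ≥ 1, becomes infected.
Round 3 — no new infections; cascade stops.

3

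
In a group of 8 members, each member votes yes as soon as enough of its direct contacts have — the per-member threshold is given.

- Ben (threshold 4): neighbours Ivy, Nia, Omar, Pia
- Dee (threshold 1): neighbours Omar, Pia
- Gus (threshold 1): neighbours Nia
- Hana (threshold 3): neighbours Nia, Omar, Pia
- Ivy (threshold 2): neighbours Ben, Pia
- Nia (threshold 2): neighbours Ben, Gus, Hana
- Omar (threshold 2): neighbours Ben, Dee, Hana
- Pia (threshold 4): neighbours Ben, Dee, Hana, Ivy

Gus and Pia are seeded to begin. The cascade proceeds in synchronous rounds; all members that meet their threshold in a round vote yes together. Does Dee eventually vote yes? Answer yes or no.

yes

Round 1 — Gus, Pia vote yes (initial).
Round 2 — checking thresholds:
  Ben: 1 of 4 neighbours < 4, below threshold.
  Dee: 1 of 2 neighbours ≥ 1, votes yes.
  Hana: 1 of 3 neighbours < 3, below threshold.
  Ivy: 1 of 2 neighbours < 2, below threshold.
  Nia: 1 of 3 neighbours < 2, below threshold.
Round 3 — no new yes votes; cascade stops.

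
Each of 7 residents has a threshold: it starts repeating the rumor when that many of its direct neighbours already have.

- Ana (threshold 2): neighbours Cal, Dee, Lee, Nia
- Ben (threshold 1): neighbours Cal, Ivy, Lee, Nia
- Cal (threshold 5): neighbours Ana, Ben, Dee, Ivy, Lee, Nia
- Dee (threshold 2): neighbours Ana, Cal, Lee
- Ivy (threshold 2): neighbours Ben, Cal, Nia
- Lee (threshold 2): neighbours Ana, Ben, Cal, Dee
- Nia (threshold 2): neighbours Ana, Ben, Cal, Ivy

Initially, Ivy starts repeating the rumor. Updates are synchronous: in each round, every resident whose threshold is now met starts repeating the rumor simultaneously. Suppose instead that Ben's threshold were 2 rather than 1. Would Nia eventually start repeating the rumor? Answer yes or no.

With Ben's threshold at 2:
Round 1 — Ivy starts repeating the rumor (initial).
Round 2 — no new spreads; cascade stops.

no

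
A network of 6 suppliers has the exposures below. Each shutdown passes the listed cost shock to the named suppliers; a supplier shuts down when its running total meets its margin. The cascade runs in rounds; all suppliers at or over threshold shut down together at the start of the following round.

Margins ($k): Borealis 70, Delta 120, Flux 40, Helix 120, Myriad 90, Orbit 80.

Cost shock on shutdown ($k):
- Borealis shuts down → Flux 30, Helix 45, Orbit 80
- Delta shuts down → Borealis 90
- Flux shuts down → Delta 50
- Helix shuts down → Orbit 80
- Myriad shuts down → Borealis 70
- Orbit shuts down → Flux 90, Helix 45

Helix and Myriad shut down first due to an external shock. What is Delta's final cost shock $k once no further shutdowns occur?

Round 1 — Helix, Myriad shut down (initial).
  Borealis: +70 → 70 ≥ 70
  Orbit: +80 → 80 ≥ 80
Round 2 — Borealis, Orbit shut down.
  Flux: +30+90 → 120 ≥ 40
Round 3 — Flux shuts down.
  Delta: +50 → 50 < 120
No further shutdowns.

50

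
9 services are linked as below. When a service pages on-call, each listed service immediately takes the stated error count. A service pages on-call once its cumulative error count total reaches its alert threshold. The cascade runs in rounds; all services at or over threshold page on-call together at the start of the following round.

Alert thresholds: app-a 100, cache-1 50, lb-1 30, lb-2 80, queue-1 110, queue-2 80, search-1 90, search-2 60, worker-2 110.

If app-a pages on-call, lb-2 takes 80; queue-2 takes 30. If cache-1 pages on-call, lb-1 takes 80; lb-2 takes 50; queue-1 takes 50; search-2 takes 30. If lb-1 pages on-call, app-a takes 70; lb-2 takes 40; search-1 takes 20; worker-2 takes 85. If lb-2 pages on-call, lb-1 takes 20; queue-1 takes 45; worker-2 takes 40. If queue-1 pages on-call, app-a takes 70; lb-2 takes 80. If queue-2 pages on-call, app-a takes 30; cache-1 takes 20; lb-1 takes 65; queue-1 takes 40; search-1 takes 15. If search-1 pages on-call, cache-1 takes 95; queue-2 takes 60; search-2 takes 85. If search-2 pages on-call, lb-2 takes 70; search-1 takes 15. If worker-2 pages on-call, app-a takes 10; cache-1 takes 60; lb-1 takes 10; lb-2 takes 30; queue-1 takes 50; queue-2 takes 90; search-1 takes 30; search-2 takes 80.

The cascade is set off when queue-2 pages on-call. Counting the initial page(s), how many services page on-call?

Round 1 — queue-2 pages on-call (initial).
  app-a: +30 → 30 < 100
  cache-1: +20 → 20 < 50
  lb-1: +65 → 65 ≥ 30
  queue-1: +40 → 40 < 110
  search-1: +15 → 15 < 90
Round 2 — lb-1 pages on-call.
  app-a: +70 → 100 ≥ 100
  lb-2: +40 → 40 < 80
  search-1: +20 → 35 < 90
  worker-2: +85 → 85 < 110
Round 3 — app-a pages on-call.
  lb-2: +80 → 120 ≥ 80
Round 4 — lb-2 pages on-call.
  queue-1: +45 → 85 < 110
  worker-2: +40 → 125 ≥ 110
Round 5 — worker-2 pages on-call.
  cache-1: +60 → 80 ≥ 50
  queue-1: +50 → 135 ≥ 110
  search-1: +30 → 65 < 90
  search-2: +80 → 80 ≥ 60
Round 6 — cache-1, queue-1, search-2 page on-call.
  search-1: +15 → 80 < 90
No further pages.

8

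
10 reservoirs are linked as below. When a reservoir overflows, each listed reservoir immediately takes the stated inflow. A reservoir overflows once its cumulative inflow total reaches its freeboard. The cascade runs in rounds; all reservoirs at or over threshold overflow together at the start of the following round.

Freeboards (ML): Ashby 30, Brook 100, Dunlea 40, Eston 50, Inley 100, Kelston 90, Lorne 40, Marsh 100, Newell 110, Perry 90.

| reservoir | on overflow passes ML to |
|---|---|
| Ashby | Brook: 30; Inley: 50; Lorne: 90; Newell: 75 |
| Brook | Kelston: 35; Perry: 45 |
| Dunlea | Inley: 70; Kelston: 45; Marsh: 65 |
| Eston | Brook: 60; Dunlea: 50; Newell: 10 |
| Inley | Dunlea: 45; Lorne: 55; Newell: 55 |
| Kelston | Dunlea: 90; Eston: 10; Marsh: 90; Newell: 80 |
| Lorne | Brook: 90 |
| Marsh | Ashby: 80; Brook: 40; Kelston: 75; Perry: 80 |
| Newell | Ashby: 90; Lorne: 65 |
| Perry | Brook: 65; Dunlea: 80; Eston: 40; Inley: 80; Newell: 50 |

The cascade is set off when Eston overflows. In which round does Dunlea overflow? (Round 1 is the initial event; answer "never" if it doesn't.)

Round 1 — Eston overflows (initial).
  Brook: +60 → 60 < 100
  Dunlea: +50 → 50 ≥ 40
  Newell: +10 → 10 < 110
Round 2 — Dunlea overflows.
  Inley: +70 → 70 < 100
  Kelston: +45 → 45 < 90
  Marsh: +65 → 65 < 100
No further overflows.

2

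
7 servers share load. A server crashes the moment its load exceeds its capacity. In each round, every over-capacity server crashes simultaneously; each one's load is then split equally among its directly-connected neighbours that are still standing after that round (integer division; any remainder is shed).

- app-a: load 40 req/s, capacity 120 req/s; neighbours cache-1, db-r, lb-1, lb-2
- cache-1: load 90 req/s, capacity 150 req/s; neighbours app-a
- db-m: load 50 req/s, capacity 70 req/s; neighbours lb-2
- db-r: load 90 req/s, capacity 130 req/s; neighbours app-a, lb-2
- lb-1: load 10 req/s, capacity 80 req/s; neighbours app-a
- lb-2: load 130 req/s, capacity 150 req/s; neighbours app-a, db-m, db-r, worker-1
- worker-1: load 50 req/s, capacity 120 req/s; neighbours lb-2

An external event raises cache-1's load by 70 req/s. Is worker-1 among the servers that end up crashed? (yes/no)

Round 1 — cache-1 at 160 > 150. cache-1 crashes.
  cache-1 sheds 160 req/s to app-a: 160 each.
    app-a: 40+160 = 200 > 120
Round 2 — app-a crashes.
  app-a sheds 200 req/s to db-r, lb-1, lb-2: 66 each (2 lost).
    db-r: 90+66 = 156 > 130
    lb-1: 10+66 = 76 ≤ 80
    lb-2: 130+66 = 196 > 150
Round 3 — db-r, lb-2 crash.
  db-r sheds 156 req/s: no online neighbours, lost.
  lb-2 sheds 196 req/s to db-m, worker-1: 98 each.
    db-m: 50+98 = 148 > 70
    worker-1: 50+98 = 148 > 120
Round 4 — db-m, worker-1 crash.
  db-m sheds 148 req/s: no online neighbours, lost.
  worker-1 sheds 148 req/s: no online neighbours, lost.
No further crashes.

yes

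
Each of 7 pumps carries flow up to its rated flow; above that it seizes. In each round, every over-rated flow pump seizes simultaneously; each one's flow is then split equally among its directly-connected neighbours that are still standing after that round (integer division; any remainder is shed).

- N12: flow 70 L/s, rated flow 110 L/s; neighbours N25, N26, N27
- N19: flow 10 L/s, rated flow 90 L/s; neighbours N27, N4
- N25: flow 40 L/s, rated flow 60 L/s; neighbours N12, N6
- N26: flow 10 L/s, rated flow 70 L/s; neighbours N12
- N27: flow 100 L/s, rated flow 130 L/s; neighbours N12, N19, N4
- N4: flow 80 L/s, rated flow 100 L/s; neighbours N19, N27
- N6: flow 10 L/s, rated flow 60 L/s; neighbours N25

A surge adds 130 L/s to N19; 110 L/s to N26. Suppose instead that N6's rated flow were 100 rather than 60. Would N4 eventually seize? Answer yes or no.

With N6's rated flow at 100:
Round 1 — N19 at 140 > 90; N26 at 120 > 70. N19, N26 seize.
  N19 sheds 140 L/s to N27, N4: 70 each.
    N27: 100+70 = 170 > 130
    N4: 80+70 = 150 > 100
  N26 sheds 120 L/s to N12: 120 each.
    N12: 70+120 = 190 > 110
Round 2 — N12, N27, N4 seize.
  N12 sheds 190 L/s to N25: 190 each.
    N25: 40+190 = 230 > 60
  N27 sheds 170 L/s: no online neighbours, lost.
  N4 sheds 150 L/s: no online neighbours, lost.
Round 3 — N25 seizes.
  N25 sheds 230 L/s to N6: 230 each.
    N6: 10+230 = 240 > 100
Round 4 — N6 seizes.
  N6 sheds 240 L/s: no online neighbours, lost.
No further seizures.

yes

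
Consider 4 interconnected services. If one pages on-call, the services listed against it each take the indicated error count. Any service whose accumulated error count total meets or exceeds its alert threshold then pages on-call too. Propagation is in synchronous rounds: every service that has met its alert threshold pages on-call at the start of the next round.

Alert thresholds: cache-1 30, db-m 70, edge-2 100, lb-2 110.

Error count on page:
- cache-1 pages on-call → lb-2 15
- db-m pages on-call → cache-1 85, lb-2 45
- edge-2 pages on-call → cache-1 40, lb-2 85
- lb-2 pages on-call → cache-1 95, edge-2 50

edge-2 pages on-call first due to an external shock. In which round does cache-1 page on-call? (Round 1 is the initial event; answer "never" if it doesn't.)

2

Round 1 — edge-2 pages on-call (initial).
  cache-1: +40 → 40 ≥ 30
  lb-2: +85 → 85 < 110
Round 2 — cache-1 pages on-call.
  lb-2: +15 → 100 < 110
No further pages.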